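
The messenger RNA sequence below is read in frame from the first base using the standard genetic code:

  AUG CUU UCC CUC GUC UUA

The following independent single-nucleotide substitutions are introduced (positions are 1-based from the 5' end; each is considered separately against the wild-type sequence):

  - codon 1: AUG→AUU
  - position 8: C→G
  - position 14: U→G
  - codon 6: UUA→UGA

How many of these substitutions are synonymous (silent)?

0

Codon 1: AUG (Met) → AUU (Ile) — missense.
Codon 3: UCC (Ser) → UGC (Cys) — missense.
Codon 5: GUC (Val) → GGC (Gly) — missense.
Codon 6: UUA (Leu) → UGA (Stop) — nonsense.
Synonymous: 0 of 4.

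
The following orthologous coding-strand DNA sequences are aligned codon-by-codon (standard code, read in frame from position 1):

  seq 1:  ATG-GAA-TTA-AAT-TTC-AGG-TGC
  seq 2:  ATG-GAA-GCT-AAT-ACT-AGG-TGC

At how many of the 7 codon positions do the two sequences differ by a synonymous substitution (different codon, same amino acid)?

0

Codon 1: ATG Met / ATG Met — identical.
Codon 2: GAA Glu / GAA Glu — identical.
Codon 3: TTA Leu / GCT Ala — nonsynonymous.
Codon 4: AAT Asn / AAT Asn — identical.
Codon 5: TTC Phe / ACT Thr — nonsynonymous.
Codon 6: AGG Arg / AGG Arg — identical.
Codon 7: TGC Cys / TGC Cys — identical.
Synonymous differences: 0.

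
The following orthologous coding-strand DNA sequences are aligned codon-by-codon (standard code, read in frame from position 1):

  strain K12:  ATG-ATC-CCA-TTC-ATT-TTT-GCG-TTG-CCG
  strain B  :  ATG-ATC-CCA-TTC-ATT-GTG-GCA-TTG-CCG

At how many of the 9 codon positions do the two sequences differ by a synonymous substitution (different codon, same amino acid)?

1

Codon 1: ATG Met / ATG Met — identical.
Codon 2: ATC Ile / ATC Ile — identical.
Codon 3: CCA Pro / CCA Pro — identical.
Codon 4: TTC Phe / TTC Phe — identical.
Codon 5: ATT Ile / ATT Ile — identical.
Codon 6: TTT Phe / GTG Val — nonsynonymous.
Codon 7: GCG Ala / GCA Ala — synonymous.
Codon 8: TTG Leu / TTG Leu — identical.
Codon 9: CCG Pro / CCG Pro — identical.
Synonymous differences: 1.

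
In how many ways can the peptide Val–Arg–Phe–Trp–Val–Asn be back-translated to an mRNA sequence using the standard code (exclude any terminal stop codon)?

384

Val: 4 codons.
Arg: 6 codons.
Phe: 2 codons.
Trp: 1 codon.
Val: 4 codons.
Asn: 2 codons.
4 × 6 × 2 × 1 × 4 × 2 = 384.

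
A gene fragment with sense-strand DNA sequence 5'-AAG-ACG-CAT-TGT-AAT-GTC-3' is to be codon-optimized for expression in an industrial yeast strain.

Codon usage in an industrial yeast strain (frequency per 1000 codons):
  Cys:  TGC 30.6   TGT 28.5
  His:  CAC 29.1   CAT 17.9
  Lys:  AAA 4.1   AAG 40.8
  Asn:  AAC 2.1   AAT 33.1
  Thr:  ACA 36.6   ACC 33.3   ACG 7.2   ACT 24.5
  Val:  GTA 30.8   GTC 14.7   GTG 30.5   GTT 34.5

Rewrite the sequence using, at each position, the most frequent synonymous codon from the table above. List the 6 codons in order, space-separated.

AAG ACA CAC TGC AAT GTT

Codon 1 (Lys): best is AAG at 40.8.
Codon 2 (Thr): best is ACA at 36.6.
Codon 3 (His): best is CAC at 29.1.
Codon 4 (Cys): best is TGC at 30.6.
Codon 5 (Asn): best is AAT at 33.1.
Codon 6 (Val): best is GTT at 34.5.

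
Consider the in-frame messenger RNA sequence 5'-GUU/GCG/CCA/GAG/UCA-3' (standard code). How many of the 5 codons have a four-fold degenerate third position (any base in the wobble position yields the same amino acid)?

4

Codon 1 GUU (Val): third position 4-fold.
Codon 2 GCG (Ala): third position 4-fold.
Codon 3 CCA (Pro): third position 4-fold.
Codon 4 GAG (Glu): third position 2-fold.
Codon 5 UCA (Ser): third position 4-fold.
Four-fold degenerate third positions: 4.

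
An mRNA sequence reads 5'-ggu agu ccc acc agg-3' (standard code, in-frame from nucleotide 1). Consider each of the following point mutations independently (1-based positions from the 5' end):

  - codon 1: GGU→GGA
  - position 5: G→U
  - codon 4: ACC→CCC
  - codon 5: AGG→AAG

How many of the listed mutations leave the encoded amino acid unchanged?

Codon 1: GGU (Gly) → GGA (Gly) — synonymous.
Codon 2: AGU (Ser) → AUU (Ile) — missense.
Codon 4: ACC (Thr) → CCC (Pro) — missense.
Codon 5: AGG (Arg) → AAG (Lys) — missense.
Synonymous: 1 of 4.

1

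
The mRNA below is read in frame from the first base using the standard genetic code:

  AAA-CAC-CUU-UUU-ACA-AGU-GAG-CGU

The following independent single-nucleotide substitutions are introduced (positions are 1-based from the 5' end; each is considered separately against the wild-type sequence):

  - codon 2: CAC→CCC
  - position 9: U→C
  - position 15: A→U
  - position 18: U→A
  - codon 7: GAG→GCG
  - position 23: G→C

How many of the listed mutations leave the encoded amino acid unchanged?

Codon 2: CAC (His) → CCC (Pro) — missense.
Codon 3: CUU (Leu) → CUC (Leu) — synonymous.
Codon 5: ACA (Thr) → ACU (Thr) — synonymous.
Codon 6: AGU (Ser) → AGA (Arg) — missense.
Codon 7: GAG (Glu) → GCG (Ala) — missense.
Codon 8: CGU (Arg) → CCU (Pro) — missense.
Synonymous: 2 of 6.

2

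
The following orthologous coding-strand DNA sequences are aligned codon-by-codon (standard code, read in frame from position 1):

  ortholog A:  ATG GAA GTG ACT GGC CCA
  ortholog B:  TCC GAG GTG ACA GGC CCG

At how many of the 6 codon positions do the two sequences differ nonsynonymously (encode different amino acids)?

1

Codon 1: ATG Met / TCC Ser — nonsynonymous.
Codon 2: GAA Glu / GAG Glu — synonymous.
Codon 3: GTG Val / GTG Val — identical.
Codon 4: ACT Thr / ACA Thr — synonymous.
Codon 5: GGC Gly / GGC Gly — identical.
Codon 6: CCA Pro / CCG Pro — synonymous.
Nonsynonymous differences: 1.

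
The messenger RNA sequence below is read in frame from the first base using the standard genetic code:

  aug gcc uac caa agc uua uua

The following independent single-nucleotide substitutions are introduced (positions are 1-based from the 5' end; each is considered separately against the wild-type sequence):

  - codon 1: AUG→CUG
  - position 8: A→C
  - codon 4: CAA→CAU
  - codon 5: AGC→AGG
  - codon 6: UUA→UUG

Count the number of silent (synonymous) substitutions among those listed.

Codon 1: AUG (Met) → CUG (Leu) — missense.
Codon 3: UAC (Tyr) → UCC (Ser) — missense.
Codon 4: CAA (Gln) → CAU (His) — missense.
Codon 5: AGC (Ser) → AGG (Arg) — missense.
Codon 6: UUA (Leu) → UUG (Leu) — synonymous.
Synonymous: 1 of 5.

1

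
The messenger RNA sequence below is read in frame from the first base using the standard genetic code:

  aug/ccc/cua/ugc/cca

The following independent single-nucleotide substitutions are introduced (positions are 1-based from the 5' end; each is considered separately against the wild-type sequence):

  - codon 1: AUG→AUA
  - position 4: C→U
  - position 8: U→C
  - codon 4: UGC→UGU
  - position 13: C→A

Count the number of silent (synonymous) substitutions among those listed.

Codon 1: AUG (Met) → AUA (Ile) — missense.
Codon 2: CCC (Pro) → UCC (Ser) — missense.
Codon 3: CUA (Leu) → CCA (Pro) — missense.
Codon 4: UGC (Cys) → UGU (Cys) — synonymous.
Codon 5: CCA (Pro) → ACA (Thr) — missense.
Synonymous: 1 of 5.

1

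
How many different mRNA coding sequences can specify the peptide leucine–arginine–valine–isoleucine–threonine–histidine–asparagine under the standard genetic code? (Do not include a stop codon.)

Leu: 6 codons.
Arg: 6 codons.
Val: 4 codons.
Ile: 3 codons.
Thr: 4 codons.
His: 2 codons.
Asn: 2 codons.
6 × 6 × 4 × 3 × 4 × 2 × 2 = 6912.

6912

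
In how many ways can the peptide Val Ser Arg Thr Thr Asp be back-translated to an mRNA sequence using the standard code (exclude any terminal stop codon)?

Val: 4 codons.
Ser: 6 codons.
Arg: 6 codons.
Thr: 4 codons.
Thr: 4 codons.
Asp: 2 codons.
4 × 6 × 6 × 4 × 4 × 2 = 4608.

4608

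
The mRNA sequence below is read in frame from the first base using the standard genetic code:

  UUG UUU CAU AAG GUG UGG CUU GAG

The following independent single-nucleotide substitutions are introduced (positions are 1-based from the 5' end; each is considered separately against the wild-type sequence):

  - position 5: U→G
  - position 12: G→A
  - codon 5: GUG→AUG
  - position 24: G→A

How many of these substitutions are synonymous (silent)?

2

Codon 2: UUU (Phe) → UGU (Cys) — missense.
Codon 4: AAG (Lys) → AAA (Lys) — synonymous.
Codon 5: GUG (Val) → AUG (Met) — missense.
Codon 8: GAG (Glu) → GAA (Glu) — synonymous.
Synonymous: 2 of 4.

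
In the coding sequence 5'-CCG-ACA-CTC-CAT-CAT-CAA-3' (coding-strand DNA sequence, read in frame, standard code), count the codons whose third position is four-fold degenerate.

3

Codon 1 CCG (Pro): third position 4-fold.
Codon 2 ACA (Thr): third position 4-fold.
Codon 3 CTC (Leu): third position 4-fold.
Codon 4 CAT (His): third position 2-fold.
Codon 5 CAT (His): third position 2-fold.
Codon 6 CAA (Gln): third position 2-fold.
Four-fold degenerate third positions: 3.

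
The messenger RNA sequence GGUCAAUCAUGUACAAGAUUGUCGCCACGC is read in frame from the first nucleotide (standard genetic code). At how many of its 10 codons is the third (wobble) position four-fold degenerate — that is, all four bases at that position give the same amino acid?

Codon 1 GGU (Gly): third position 4-fold.
Codon 2 CAA (Gln): third position 2-fold.
Codon 3 UCA (Ser): third position 4-fold.
Codon 4 UGU (Cys): third position 2-fold.
Codon 5 ACA (Thr): third position 4-fold.
Codon 6 AGA (Arg): third position 2-fold.
Codon 7 UUG (Leu): third position 2-fold.
Codon 8 UCG (Ser): third position 4-fold.
Codon 9 CCA (Pro): third position 4-fold.
Codon 10 CGC (Arg): third position 4-fold.
Four-fold degenerate third positions: 6.

6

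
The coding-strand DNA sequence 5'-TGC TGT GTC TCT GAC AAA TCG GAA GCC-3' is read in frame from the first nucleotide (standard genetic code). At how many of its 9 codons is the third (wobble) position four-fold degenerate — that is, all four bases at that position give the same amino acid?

Codon 1 TGC (Cys): third position 2-fold.
Codon 2 TGT (Cys): third position 2-fold.
Codon 3 GTC (Val): third position 4-fold.
Codon 4 TCT (Ser): third position 4-fold.
Codon 5 GAC (Asp): third position 2-fold.
Codon 6 AAA (Lys): third position 2-fold.
Codon 7 TCG (Ser): third position 4-fold.
Codon 8 GAA (Glu): third position 2-fold.
Codon 9 GCC (Ala): third position 4-fold.
Four-fold degenerate third positions: 4.

4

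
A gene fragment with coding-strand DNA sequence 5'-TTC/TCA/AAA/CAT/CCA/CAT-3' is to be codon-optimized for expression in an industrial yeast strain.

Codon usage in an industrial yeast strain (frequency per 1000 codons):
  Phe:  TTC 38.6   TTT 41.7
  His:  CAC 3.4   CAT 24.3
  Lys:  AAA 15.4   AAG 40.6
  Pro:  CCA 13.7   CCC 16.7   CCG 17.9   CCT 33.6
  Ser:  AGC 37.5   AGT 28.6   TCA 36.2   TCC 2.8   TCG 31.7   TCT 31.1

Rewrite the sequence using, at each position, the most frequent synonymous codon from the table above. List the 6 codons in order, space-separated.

TTT AGC AAG CAT CCT CAT

Codon 1 (Phe): best is TTT at 41.7.
Codon 2 (Ser): best is AGC at 37.5.
Codon 3 (Lys): best is AAG at 40.6.
Codon 4 (His): best is CAT at 24.3.
Codon 5 (Pro): best is CCT at 33.6.
Codon 6 (His): best is CAT at 24.3.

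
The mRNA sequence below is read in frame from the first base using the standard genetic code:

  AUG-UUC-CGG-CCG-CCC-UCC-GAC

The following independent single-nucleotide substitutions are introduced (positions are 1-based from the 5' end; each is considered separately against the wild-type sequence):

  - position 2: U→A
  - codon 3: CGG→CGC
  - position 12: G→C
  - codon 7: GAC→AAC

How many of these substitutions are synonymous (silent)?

2

Codon 1: AUG (Met) → AAG (Lys) — missense.
Codon 3: CGG (Arg) → CGC (Arg) — synonymous.
Codon 4: CCG (Pro) → CCC (Pro) — synonymous.
Codon 7: GAC (Asp) → AAC (Asn) — missense.
Synonymous: 2 of 4.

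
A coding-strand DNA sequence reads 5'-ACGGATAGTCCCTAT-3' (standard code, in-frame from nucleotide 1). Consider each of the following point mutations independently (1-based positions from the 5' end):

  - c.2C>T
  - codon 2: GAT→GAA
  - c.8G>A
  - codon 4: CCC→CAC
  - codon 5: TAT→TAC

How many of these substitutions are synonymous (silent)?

1

Codon 1: ACG (Thr) → ATG (Met) — missense.
Codon 2: GAT (Asp) → GAA (Glu) — missense.
Codon 3: AGT (Ser) → AAT (Asn) — missense.
Codon 4: CCC (Pro) → CAC (His) — missense.
Codon 5: TAT (Tyr) → TAC (Tyr) — synonymous.
Synonymous: 1 of 5.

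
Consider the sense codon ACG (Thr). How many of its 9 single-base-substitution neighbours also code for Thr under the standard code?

3

Position 1: none → 0 synonymous.
Position 2: none → 0 synonymous.
Position 3: ACU, ACC, ACA → 3 synonymous.
Total: 0 + 0 + 3 = 3.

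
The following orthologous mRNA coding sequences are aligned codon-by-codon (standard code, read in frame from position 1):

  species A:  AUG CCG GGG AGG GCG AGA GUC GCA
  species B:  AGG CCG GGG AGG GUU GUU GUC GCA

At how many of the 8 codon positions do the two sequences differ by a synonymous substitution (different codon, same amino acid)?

Codon 1: AUG Met / AGG Arg — nonsynonymous.
Codon 2: CCG Pro / CCG Pro — identical.
Codon 3: GGG Gly / GGG Gly — identical.
Codon 4: AGG Arg / AGG Arg — identical.
Codon 5: GCG Ala / GUU Val — nonsynonymous.
Codon 6: AGA Arg / GUU Val — nonsynonymous.
Codon 7: GUC Val / GUC Val — identical.
Codon 8: GCA Ala / GCA Ala — identical.
Synonymous differences: 0.

0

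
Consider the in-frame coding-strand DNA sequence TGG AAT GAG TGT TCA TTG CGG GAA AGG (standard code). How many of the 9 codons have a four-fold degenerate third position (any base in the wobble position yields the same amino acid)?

Codon 1 TGG (Trp): third position 1-fold.
Codon 2 AAT (Asn): third position 2-fold.
Codon 3 GAG (Glu): third position 2-fold.
Codon 4 TGT (Cys): third position 2-fold.
Codon 5 TCA (Ser): third position 4-fold.
Codon 6 TTG (Leu): third position 2-fold.
Codon 7 CGG (Arg): third position 4-fold.
Codon 8 GAA (Glu): third position 2-fold.
Codon 9 AGG (Arg): third position 2-fold.
Four-fold degenerate third positions: 2.

2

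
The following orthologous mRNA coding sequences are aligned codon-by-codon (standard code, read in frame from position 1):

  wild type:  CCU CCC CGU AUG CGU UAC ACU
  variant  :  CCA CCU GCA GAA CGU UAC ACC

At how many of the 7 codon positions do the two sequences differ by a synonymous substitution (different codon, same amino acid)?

Codon 1: CCU Pro / CCA Pro — synonymous.
Codon 2: CCC Pro / CCU Pro — synonymous.
Codon 3: CGU Arg / GCA Ala — nonsynonymous.
Codon 4: AUG Met / GAA Glu — nonsynonymous.
Codon 5: CGU Arg / CGU Arg — identical.
Codon 6: UAC Tyr / UAC Tyr — identical.
Codon 7: ACU Thr / ACC Thr — synonymous.
Synonymous differences: 3.

3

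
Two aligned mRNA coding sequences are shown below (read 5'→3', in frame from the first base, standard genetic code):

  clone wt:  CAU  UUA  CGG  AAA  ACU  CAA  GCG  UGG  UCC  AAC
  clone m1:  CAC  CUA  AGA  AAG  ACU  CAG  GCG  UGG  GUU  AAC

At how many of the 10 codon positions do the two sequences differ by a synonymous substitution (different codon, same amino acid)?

5

Codon 1: CAU His / CAC His — synonymous.
Codon 2: UUA Leu / CUA Leu — synonymous.
Codon 3: CGG Arg / AGA Arg — synonymous.
Codon 4: AAA Lys / AAG Lys — synonymous.
Codon 5: ACU Thr / ACU Thr — identical.
Codon 6: CAA Gln / CAG Gln — synonymous.
Codon 7: GCG Ala / GCG Ala — identical.
Codon 8: UGG Trp / UGG Trp — identical.
Codon 9: UCC Ser / GUU Val — nonsynonymous.
Codon 10: AAC Asn / AAC Asn — identical.
Synonymous differences: 5.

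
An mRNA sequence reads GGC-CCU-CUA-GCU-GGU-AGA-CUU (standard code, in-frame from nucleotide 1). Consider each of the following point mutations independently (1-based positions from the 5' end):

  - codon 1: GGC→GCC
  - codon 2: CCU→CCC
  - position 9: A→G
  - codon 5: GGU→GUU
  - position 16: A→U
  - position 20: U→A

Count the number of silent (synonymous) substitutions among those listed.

2

Codon 1: GGC (Gly) → GCC (Ala) — missense.
Codon 2: CCU (Pro) → CCC (Pro) — synonymous.
Codon 3: CUA (Leu) → CUG (Leu) — synonymous.
Codon 5: GGU (Gly) → GUU (Val) — missense.
Codon 6: AGA (Arg) → UGA (Stop) — nonsense.
Codon 7: CUU (Leu) → CAU (His) — missense.
Synonymous: 2 of 6.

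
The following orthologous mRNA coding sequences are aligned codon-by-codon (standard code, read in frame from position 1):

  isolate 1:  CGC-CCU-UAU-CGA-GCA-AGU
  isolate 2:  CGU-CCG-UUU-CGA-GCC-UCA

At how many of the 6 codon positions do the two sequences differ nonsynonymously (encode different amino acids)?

1

Codon 1: CGC Arg / CGU Arg — synonymous.
Codon 2: CCU Pro / CCG Pro — synonymous.
Codon 3: UAU Tyr / UUU Phe — nonsynonymous.
Codon 4: CGA Arg / CGA Arg — identical.
Codon 5: GCA Ala / GCC Ala — synonymous.
Codon 6: AGU Ser / UCA Ser — synonymous.
Nonsynonymous differences: 1.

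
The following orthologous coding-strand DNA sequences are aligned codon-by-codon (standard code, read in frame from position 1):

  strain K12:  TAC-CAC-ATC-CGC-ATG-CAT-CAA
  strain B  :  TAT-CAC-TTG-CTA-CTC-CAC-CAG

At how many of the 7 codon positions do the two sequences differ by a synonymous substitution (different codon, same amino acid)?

3

Codon 1: TAC Tyr / TAT Tyr — synonymous.
Codon 2: CAC His / CAC His — identical.
Codon 3: ATC Ile / TTG Leu — nonsynonymous.
Codon 4: CGC Arg / CTA Leu — nonsynonymous.
Codon 5: ATG Met / CTC Leu — nonsynonymous.
Codon 6: CAT His / CAC His — synonymous.
Codon 7: CAA Gln / CAG Gln — synonymous.
Synonymous differences: 3.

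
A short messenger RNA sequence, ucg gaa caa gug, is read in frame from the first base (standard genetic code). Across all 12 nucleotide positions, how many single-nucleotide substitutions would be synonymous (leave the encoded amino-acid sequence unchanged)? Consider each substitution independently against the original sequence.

8

Codon 1 (UCG, Ser): 3 synonymous substitutions.
Codon 2 (GAA, Glu): 1 synonymous substitution.
Codon 3 (CAA, Gln): 1 synonymous substitution.
Codon 4 (GUG, Val): 3 synonymous substitutions.
Total: 3 + 1 + 1 + 3 = 8.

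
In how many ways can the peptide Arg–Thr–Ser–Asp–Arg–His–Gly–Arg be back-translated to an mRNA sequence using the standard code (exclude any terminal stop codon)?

82944

Arg: 6 codons.
Thr: 4 codons.
Ser: 6 codons.
Asp: 2 codons.
Arg: 6 codons.
His: 2 codons.
Gly: 4 codons.
Arg: 6 codons.
6 × 4 × 6 × 2 × 6 × 2 × 4 × 6 = 82944.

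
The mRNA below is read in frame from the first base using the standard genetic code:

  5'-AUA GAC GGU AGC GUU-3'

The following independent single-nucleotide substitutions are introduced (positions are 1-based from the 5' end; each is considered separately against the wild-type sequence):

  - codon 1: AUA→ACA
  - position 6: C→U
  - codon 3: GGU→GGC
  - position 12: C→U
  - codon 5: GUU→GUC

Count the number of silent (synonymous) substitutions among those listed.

Codon 1: AUA (Ile) → ACA (Thr) — missense.
Codon 2: GAC (Asp) → GAU (Asp) — synonymous.
Codon 3: GGU (Gly) → GGC (Gly) — synonymous.
Codon 4: AGC (Ser) → AGU (Ser) — synonymous.
Codon 5: GUU (Val) → GUC (Val) — synonymous.
Synonymous: 4 of 5.

4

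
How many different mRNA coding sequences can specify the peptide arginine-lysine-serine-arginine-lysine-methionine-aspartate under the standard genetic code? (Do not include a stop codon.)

1728

Arg: 6 codons.
Lys: 2 codons.
Ser: 6 codons.
Arg: 6 codons.
Lys: 2 codons.
Met: 1 codon.
Asp: 2 codons.
6 × 2 × 6 × 6 × 2 × 1 × 2 = 1728.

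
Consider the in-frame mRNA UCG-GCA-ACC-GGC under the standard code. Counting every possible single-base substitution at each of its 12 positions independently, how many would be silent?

Codon 1 (UCG, Ser): 3 synonymous substitutions.
Codon 2 (GCA, Ala): 3 synonymous substitutions.
Codon 3 (ACC, Thr): 3 synonymous substitutions.
Codon 4 (GGC, Gly): 3 synonymous substitutions.
Total: 3 + 3 + 3 + 3 = 12.

12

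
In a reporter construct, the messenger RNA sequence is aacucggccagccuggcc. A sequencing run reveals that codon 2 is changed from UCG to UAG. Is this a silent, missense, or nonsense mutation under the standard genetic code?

nonsense

Position 5 falls in codon 2: UCG → Ser.
After the substitution the codon is UAG → Stop.
The new codon is a stop codon, so this is a nonsense mutation.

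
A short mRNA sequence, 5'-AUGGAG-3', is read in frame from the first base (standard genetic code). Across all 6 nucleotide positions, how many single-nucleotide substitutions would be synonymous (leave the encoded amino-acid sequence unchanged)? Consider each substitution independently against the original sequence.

Codon 1 (AUG, Met): 0 synonymous substitutions.
Codon 2 (GAG, Glu): 1 synonymous substitution.
Total: 0 + 1 = 1.

1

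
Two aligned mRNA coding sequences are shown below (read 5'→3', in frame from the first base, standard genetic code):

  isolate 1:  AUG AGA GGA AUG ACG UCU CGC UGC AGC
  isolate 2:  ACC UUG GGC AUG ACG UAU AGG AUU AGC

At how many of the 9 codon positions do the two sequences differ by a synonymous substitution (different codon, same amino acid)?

2

Codon 1: AUG Met / ACC Thr — nonsynonymous.
Codon 2: AGA Arg / UUG Leu — nonsynonymous.
Codon 3: GGA Gly / GGC Gly — synonymous.
Codon 4: AUG Met / AUG Met — identical.
Codon 5: ACG Thr / ACG Thr — identical.
Codon 6: UCU Ser / UAU Tyr — nonsynonymous.
Codon 7: CGC Arg / AGG Arg — synonymous.
Codon 8: UGC Cys / AUU Ile — nonsynonymous.
Codon 9: AGC Ser / AGC Ser — identical.
Synonymous differences: 2.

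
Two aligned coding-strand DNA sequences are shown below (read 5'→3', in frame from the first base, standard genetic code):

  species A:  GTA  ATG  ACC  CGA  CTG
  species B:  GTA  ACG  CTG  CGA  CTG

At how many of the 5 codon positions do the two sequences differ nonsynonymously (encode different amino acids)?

2

Codon 1: GTA Val / GTA Val — identical.
Codon 2: ATG Met / ACG Thr — nonsynonymous.
Codon 3: ACC Thr / CTG Leu — nonsynonymous.
Codon 4: CGA Arg / CGA Arg — identical.
Codon 5: CTG Leu / CTG Leu — identical.
Nonsynonymous differences: 2.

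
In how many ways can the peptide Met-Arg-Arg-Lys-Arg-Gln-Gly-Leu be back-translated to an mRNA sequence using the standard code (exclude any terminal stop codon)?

20736

Met: 1 codon.
Arg: 6 codons.
Arg: 6 codons.
Lys: 2 codons.
Arg: 6 codons.
Gln: 2 codons.
Gly: 4 codons.
Leu: 6 codons.
1 × 6 × 6 × 2 × 6 × 2 × 4 × 6 = 20736.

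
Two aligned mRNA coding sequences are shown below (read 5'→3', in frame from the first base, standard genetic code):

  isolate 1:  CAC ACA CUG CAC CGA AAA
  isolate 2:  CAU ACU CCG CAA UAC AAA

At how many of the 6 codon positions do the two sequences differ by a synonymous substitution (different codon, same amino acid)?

Codon 1: CAC His / CAU His — synonymous.
Codon 2: ACA Thr / ACU Thr — synonymous.
Codon 3: CUG Leu / CCG Pro — nonsynonymous.
Codon 4: CAC His / CAA Gln — nonsynonymous.
Codon 5: CGA Arg / UAC Tyr — nonsynonymous.
Codon 6: AAA Lys / AAA Lys — identical.
Synonymous differences: 2.

2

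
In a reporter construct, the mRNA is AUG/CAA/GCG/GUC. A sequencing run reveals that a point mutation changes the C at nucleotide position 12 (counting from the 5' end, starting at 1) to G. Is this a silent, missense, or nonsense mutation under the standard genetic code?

silent

Position 12 falls in codon 4: GUC → Val.
After the substitution the codon is GUG → Val.
Both encode Val, so the change is synonymous.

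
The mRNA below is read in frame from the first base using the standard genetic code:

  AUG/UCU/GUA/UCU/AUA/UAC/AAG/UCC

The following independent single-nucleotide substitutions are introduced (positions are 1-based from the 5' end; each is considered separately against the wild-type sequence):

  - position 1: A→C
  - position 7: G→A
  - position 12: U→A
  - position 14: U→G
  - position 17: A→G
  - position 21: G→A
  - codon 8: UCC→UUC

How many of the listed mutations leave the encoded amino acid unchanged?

2

Codon 1: AUG (Met) → CUG (Leu) — missense.
Codon 3: GUA (Val) → AUA (Ile) — missense.
Codon 4: UCU (Ser) → UCA (Ser) — synonymous.
Codon 5: AUA (Ile) → AGA (Arg) — missense.
Codon 6: UAC (Tyr) → UGC (Cys) — missense.
Codon 7: AAG (Lys) → AAA (Lys) — synonymous.
Codon 8: UCC (Ser) → UUC (Phe) — missense.
Synonymous: 2 of 7.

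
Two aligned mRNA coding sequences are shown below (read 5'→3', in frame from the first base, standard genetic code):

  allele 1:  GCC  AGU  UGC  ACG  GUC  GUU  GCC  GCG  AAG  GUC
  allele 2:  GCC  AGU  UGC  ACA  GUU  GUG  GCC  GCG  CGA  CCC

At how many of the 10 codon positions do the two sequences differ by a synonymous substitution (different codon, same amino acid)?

Codon 1: GCC Ala / GCC Ala — identical.
Codon 2: AGU Ser / AGU Ser — identical.
Codon 3: UGC Cys / UGC Cys — identical.
Codon 4: ACG Thr / ACA Thr — synonymous.
Codon 5: GUC Val / GUU Val — synonymous.
Codon 6: GUU Val / GUG Val — synonymous.
Codon 7: GCC Ala / GCC Ala — identical.
Codon 8: GCG Ala / GCG Ala — identical.
Codon 9: AAG Lys / CGA Arg — nonsynonymous.
Codon 10: GUC Val / CCC Pro — nonsynonymous.
Synonymous differences: 3.

3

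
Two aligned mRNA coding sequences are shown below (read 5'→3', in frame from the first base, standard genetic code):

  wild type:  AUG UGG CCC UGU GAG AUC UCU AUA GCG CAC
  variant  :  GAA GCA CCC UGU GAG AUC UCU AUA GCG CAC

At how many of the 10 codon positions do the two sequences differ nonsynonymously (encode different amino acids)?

Codon 1: AUG Met / GAA Glu — nonsynonymous.
Codon 2: UGG Trp / GCA Ala — nonsynonymous.
Codon 3: CCC Pro / CCC Pro — identical.
Codon 4: UGU Cys / UGU Cys — identical.
Codon 5: GAG Glu / GAG Glu — identical.
Codon 6: AUC Ile / AUC Ile — identical.
Codon 7: UCU Ser / UCU Ser — identical.
Codon 8: AUA Ile / AUA Ile — identical.
Codon 9: GCG Ala / GCG Ala — identical.
Codon 10: CAC His / CAC His — identical.
Nonsynonymous differences: 2.

2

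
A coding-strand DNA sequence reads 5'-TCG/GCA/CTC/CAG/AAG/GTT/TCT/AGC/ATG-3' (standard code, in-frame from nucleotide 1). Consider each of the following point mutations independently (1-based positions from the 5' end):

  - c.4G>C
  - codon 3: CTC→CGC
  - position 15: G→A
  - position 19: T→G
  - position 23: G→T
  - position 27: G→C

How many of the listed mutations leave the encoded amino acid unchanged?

Codon 2: GCA (Ala) → CCA (Pro) — missense.
Codon 3: CTC (Leu) → CGC (Arg) — missense.
Codon 5: AAG (Lys) → AAA (Lys) — synonymous.
Codon 7: TCT (Ser) → GCT (Ala) — missense.
Codon 8: AGC (Ser) → ATC (Ile) — missense.
Codon 9: ATG (Met) → ATC (Ile) — missense.
Synonymous: 1 of 6.

1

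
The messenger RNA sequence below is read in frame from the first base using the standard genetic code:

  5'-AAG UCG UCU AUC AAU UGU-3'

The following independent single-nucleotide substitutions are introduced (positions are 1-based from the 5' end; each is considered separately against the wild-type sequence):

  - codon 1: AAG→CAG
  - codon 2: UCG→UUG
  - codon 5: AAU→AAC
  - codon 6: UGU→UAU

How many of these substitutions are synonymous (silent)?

Codon 1: AAG (Lys) → CAG (Gln) — missense.
Codon 2: UCG (Ser) → UUG (Leu) — missense.
Codon 5: AAU (Asn) → AAC (Asn) — synonymous.
Codon 6: UGU (Cys) → UAU (Tyr) — missense.
Synonymous: 1 of 4.

1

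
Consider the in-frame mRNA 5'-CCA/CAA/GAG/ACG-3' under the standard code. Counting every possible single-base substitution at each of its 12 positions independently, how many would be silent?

Codon 1 (CCA, Pro): 3 synonymous substitutions.
Codon 2 (CAA, Gln): 1 synonymous substitution.
Codon 3 (GAG, Glu): 1 synonymous substitution.
Codon 4 (ACG, Thr): 3 synonymous substitutions.
Total: 3 + 1 + 1 + 3 = 8.

8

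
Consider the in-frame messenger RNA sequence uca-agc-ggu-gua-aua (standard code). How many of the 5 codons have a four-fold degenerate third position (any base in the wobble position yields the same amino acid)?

Codon 1 UCA (Ser): third position 4-fold.
Codon 2 AGC (Ser): third position 2-fold.
Codon 3 GGU (Gly): third position 4-fold.
Codon 4 GUA (Val): third position 4-fold.
Codon 5 AUA (Ile): third position 3-fold.
Four-fold degenerate third positions: 3.

3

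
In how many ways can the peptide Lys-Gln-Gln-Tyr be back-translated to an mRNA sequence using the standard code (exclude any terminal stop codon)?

Lys: 2 codons.
Gln: 2 codons.
Gln: 2 codons.
Tyr: 2 codons.
2 × 2 × 2 × 2 = 16.

16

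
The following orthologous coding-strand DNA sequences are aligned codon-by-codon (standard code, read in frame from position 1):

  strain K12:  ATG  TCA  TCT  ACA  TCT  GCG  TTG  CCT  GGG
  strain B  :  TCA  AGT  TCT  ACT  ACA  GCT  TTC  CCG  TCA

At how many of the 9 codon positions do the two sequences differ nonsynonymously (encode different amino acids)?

4

Codon 1: ATG Met / TCA Ser — nonsynonymous.
Codon 2: TCA Ser / AGT Ser — synonymous.
Codon 3: TCT Ser / TCT Ser — identical.
Codon 4: ACA Thr / ACT Thr — synonymous.
Codon 5: TCT Ser / ACA Thr — nonsynonymous.
Codon 6: GCG Ala / GCT Ala — synonymous.
Codon 7: TTG Leu / TTC Phe — nonsynonymous.
Codon 8: CCT Pro / CCG Pro — synonymous.
Codon 9: GGG Gly / TCA Ser — nonsynonymous.
Nonsynonymous differences: 4.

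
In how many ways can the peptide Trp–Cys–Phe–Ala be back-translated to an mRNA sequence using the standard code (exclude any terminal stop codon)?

16

Trp: 1 codon.
Cys: 2 codons.
Phe: 2 codons.
Ala: 4 codons.
1 × 2 × 2 × 4 = 16.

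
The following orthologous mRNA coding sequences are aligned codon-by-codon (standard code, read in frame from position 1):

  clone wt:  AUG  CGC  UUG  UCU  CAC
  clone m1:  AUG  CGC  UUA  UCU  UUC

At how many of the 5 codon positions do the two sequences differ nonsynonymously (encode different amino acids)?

1

Codon 1: AUG Met / AUG Met — identical.
Codon 2: CGC Arg / CGC Arg — identical.
Codon 3: UUG Leu / UUA Leu — synonymous.
Codon 4: UCU Ser / UCU Ser — identical.
Codon 5: CAC His / UUC Phe — nonsynonymous.
Nonsynonymous differences: 1.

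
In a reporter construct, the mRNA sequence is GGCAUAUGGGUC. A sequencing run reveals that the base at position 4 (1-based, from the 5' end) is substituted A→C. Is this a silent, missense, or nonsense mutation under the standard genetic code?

missense

Position 4 falls in codon 2: AUA → Ile.
After the substitution the codon is CUA → Leu.
Ile ≠ Leu, so this is a missense mutation.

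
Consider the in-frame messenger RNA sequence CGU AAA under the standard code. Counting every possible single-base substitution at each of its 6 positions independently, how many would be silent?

4

Codon 1 (CGU, Arg): 3 synonymous substitutions.
Codon 2 (AAA, Lys): 1 synonymous substitution.
Total: 3 + 1 = 4.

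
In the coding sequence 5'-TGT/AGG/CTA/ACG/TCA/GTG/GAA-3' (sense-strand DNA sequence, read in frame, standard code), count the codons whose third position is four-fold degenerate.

4

Codon 1 TGT (Cys): third position 2-fold.
Codon 2 AGG (Arg): third position 2-fold.
Codon 3 CTA (Leu): third position 4-fold.
Codon 4 ACG (Thr): third position 4-fold.
Codon 5 TCA (Ser): third position 4-fold.
Codon 6 GTG (Val): third position 4-fold.
Codon 7 GAA (Glu): third position 2-fold.
Four-fold degenerate third positions: 4.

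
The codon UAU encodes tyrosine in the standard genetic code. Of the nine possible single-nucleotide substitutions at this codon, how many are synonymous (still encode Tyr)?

1

Position 1: none → 0 synonymous.
Position 2: none → 0 synonymous.
Position 3: UAC → 1 synonymous.
Total: 0 + 0 + 1 = 1.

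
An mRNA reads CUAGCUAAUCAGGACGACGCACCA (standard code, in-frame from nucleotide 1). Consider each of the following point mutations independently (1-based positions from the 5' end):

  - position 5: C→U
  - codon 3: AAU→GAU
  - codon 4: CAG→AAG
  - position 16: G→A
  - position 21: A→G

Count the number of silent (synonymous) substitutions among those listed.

Codon 2: GCU (Ala) → GUU (Val) — missense.
Codon 3: AAU (Asn) → GAU (Asp) — missense.
Codon 4: CAG (Gln) → AAG (Lys) — missense.
Codon 6: GAC (Asp) → AAC (Asn) — missense.
Codon 7: GCA (Ala) → GCG (Ala) — synonymous.
Synonymous: 1 of 5.

1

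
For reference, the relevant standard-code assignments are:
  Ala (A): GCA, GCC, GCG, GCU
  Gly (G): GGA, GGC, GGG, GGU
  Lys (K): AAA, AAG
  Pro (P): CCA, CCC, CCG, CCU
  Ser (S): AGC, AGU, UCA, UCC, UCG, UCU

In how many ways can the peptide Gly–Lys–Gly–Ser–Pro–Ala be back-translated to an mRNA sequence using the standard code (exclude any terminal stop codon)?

Gly: 4 codons.
Lys: 2 codons.
Gly: 4 codons.
Ser: 6 codons.
Pro: 4 codons.
Ala: 4 codons.
4 × 2 × 4 × 6 × 4 × 4 = 3072.

3072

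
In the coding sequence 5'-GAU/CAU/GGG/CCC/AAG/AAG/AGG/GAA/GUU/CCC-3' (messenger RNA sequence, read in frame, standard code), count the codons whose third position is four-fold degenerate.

Codon 1 GAU (Asp): third position 2-fold.
Codon 2 CAU (His): third position 2-fold.
Codon 3 GGG (Gly): third position 4-fold.
Codon 4 CCC (Pro): third position 4-fold.
Codon 5 AAG (Lys): third position 2-fold.
Codon 6 AAG (Lys): third position 2-fold.
Codon 7 AGG (Arg): third position 2-fold.
Codon 8 GAA (Glu): third position 2-fold.
Codon 9 GUU (Val): third position 4-fold.
Codon 10 CCC (Pro): third position 4-fold.
Four-fold degenerate third positions: 4.

4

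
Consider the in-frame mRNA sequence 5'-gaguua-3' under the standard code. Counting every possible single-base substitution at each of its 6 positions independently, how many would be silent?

3

Codon 1 (GAG, Glu): 1 synonymous substitution.
Codon 2 (UUA, Leu): 2 synonymous substitutions.
Total: 1 + 2 = 3.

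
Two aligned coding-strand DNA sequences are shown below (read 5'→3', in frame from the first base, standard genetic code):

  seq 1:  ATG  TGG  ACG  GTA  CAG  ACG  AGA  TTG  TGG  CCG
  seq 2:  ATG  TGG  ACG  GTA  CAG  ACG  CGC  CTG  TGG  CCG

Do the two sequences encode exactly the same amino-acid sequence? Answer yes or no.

yes

Codon 1: ATG Met / ATG Met — identical.
Codon 2: TGG Trp / TGG Trp — identical.
Codon 3: ACG Thr / ACG Thr — identical.
Codon 4: GTA Val / GTA Val — identical.
Codon 5: CAG Gln / CAG Gln — identical.
Codon 6: ACG Thr / ACG Thr — identical.
Codon 7: AGA Arg / CGC Arg — synonymous.
Codon 8: TTG Leu / CTG Leu — synonymous.
Codon 9: TGG Trp / TGG Trp — identical.
Codon 10: CCG Pro / CCG Pro — identical.
Nonsynonymous differences: 0 → same protein.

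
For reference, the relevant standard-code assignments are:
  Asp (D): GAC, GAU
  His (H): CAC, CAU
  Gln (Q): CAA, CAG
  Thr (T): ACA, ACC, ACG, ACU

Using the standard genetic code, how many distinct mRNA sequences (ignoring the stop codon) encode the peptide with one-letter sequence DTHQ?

Asp: 2 codons.
Thr: 4 codons.
His: 2 codons.
Gln: 2 codons.
2 × 4 × 2 × 2 = 32.

32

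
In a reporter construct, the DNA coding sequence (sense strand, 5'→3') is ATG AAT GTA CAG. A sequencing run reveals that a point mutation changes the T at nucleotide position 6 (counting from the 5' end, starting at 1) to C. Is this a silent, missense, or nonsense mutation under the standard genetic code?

silent

Position 6 falls in codon 2: AAT → Asn.
After the substitution the codon is AAC → Asn.
Both encode Asn, so the change is synonymous.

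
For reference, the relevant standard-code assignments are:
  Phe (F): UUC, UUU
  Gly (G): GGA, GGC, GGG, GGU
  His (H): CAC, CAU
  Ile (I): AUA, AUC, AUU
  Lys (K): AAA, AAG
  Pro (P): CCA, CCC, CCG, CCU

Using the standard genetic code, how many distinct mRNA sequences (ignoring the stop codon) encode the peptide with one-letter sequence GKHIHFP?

Gly: 4 codons.
Lys: 2 codons.
His: 2 codons.
Ile: 3 codons.
His: 2 codons.
Phe: 2 codons.
Pro: 4 codons.
4 × 2 × 2 × 3 × 2 × 2 × 4 = 768.

768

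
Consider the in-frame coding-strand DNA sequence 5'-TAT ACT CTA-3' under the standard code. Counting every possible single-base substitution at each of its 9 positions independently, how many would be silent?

Codon 1 (TAT, Tyr): 1 synonymous substitution.
Codon 2 (ACT, Thr): 3 synonymous substitutions.
Codon 3 (CTA, Leu): 4 synonymous substitutions.
Total: 1 + 3 + 4 = 8.

8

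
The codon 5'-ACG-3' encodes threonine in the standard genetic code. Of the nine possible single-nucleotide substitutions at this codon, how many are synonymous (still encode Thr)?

3

Position 1: none → 0 synonymous.
Position 2: none → 0 synonymous.
Position 3: ACT, ACC, ACA → 3 synonymous.
Total: 0 + 0 + 3 = 3.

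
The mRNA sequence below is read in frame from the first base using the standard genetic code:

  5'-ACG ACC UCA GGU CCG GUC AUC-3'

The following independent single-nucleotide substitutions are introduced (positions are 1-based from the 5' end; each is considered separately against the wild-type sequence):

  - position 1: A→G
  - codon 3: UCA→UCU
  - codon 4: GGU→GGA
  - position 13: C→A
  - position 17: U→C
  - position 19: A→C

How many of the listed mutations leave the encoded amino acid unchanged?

2

Codon 1: ACG (Thr) → GCG (Ala) — missense.
Codon 3: UCA (Ser) → UCU (Ser) — synonymous.
Codon 4: GGU (Gly) → GGA (Gly) — synonymous.
Codon 5: CCG (Pro) → ACG (Thr) — missense.
Codon 6: GUC (Val) → GCC (Ala) — missense.
Codon 7: AUC (Ile) → CUC (Leu) — missense.
Synonymous: 2 of 6.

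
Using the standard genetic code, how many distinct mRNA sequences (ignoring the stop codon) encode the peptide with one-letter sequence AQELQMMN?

384

Ala: 4 codons.
Gln: 2 codons.
Glu: 2 codons.
Leu: 6 codons.
Gln: 2 codons.
Met: 1 codon.
Met: 1 codon.
Asn: 2 codons.
4 × 2 × 2 × 6 × 2 × 1 × 1 × 2 = 384.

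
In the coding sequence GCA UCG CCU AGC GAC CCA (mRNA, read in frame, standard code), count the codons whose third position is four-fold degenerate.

4

Codon 1 GCA (Ala): third position 4-fold.
Codon 2 UCG (Ser): third position 4-fold.
Codon 3 CCU (Pro): third position 4-fold.
Codon 4 AGC (Ser): third position 2-fold.
Codon 5 GAC (Asp): third position 2-fold.
Codon 6 CCA (Pro): third position 4-fold.
Four-fold degenerate third positions: 4.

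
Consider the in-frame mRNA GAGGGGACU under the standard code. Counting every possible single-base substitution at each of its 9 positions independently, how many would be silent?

7

Codon 1 (GAG, Glu): 1 synonymous substitution.
Codon 2 (GGG, Gly): 3 synonymous substitutions.
Codon 3 (ACU, Thr): 3 synonymous substitutions.
Total: 1 + 3 + 3 = 7.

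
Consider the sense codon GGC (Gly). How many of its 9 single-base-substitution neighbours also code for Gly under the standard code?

3

Position 1: none → 0 synonymous.
Position 2: none → 0 synonymous.
Position 3: GGU, GGA, GGG → 3 synonymous.
Total: 0 + 0 + 3 = 3.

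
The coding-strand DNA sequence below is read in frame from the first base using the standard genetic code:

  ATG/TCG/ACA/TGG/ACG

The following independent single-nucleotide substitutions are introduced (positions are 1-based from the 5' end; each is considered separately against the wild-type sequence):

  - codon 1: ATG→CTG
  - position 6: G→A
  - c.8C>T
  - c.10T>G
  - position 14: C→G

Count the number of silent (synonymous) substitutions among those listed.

Codon 1: ATG (Met) → CTG (Leu) — missense.
Codon 2: TCG (Ser) → TCA (Ser) — synonymous.
Codon 3: ACA (Thr) → ATA (Ile) — missense.
Codon 4: TGG (Trp) → GGG (Gly) — missense.
Codon 5: ACG (Thr) → AGG (Arg) — missense.
Synonymous: 1 of 5.

1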